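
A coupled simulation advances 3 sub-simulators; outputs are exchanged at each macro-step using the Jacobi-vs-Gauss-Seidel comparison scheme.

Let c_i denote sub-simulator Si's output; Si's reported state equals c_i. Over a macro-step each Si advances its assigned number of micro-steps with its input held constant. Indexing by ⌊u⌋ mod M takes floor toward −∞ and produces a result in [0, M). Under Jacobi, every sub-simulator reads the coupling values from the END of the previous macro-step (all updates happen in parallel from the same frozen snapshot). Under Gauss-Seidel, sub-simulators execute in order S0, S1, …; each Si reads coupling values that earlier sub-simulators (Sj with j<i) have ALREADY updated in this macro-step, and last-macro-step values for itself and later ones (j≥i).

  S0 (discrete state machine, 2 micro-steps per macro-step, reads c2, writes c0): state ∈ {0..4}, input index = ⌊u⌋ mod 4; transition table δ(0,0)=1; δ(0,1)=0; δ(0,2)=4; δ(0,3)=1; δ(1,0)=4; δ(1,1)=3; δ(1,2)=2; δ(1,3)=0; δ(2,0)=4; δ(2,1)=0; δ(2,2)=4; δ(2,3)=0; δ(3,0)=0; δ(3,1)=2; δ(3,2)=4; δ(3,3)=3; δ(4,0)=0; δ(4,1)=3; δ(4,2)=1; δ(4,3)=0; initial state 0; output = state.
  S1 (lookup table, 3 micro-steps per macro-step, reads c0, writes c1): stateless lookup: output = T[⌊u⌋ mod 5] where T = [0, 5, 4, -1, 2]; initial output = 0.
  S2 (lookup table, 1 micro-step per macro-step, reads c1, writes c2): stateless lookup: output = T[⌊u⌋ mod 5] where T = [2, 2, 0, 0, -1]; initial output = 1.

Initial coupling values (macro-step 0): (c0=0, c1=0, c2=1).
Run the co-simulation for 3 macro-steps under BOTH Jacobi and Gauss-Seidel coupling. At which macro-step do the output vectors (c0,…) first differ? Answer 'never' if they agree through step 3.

first divergence at macro-step: 2

[Jacobi] macro 1: S0 reads c2=1 → after 2×micro: 0; S1 reads c0=0 → after 3×micro: 0; S2 reads c1=0 → after 1×micro: 2 ⇒ (c0=0, c1=0, c2=2)
[Jacobi] macro 2: S0 reads c2=2 → after 2×micro: 1; S1 reads c0=0 → after 3×micro: 0; S2 reads c1=0 → after 1×micro: 2 ⇒ (c0=1, c1=0, c2=2)
[Jacobi] macro 3: S0 reads c2=2 → after 2×micro: 4; S1 reads c0=1 → after 3×micro: 5; S2 reads c1=0 → after 1×micro: 2 ⇒ (c0=4, c1=5, c2=2)
[Gauss-Seidel] macro 1: S0 reads c2=1 → after 2×micro: 0; S1 reads c0=0 → after 3×micro: 0; S2 reads c1=0 → after 1×micro: 2 ⇒ (c0=0, c1=0, c2=2)
[Gauss-Seidel] macro 2: S0 reads c2=2 → after 2×micro: 1; S1 reads c0=1 → after 3×micro: 5; S2 reads c1=5 → after 1×micro: 2 ⇒ (c0=1, c1=5, c2=2)
[Gauss-Seidel] macro 3: S0 reads c2=2 → after 2×micro: 4; S1 reads c0=4 → after 3×micro: 2; S2 reads c1=2 → after 1×micro: 0 ⇒ (c0=4, c1=2, c2=0)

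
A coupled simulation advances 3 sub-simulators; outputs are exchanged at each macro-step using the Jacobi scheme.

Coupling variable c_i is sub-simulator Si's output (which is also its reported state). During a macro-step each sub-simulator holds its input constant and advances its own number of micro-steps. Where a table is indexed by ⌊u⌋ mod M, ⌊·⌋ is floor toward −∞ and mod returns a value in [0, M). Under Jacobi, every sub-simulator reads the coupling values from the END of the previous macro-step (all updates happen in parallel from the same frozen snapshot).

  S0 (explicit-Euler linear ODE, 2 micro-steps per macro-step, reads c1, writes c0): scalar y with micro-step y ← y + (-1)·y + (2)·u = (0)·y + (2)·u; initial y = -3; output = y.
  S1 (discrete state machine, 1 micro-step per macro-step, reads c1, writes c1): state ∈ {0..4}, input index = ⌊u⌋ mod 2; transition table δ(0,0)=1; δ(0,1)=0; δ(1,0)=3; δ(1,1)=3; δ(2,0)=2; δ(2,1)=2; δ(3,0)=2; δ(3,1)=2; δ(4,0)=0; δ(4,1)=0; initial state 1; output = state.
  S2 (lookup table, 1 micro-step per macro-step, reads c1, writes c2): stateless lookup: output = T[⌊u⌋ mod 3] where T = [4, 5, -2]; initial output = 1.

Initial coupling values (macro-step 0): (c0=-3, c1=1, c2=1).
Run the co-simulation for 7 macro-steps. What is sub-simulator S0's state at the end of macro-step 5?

macro 1: S0 reads c1=1 → after 2×micro: 2; S1 reads c1=1 → after 1×micro: 3; S2 reads c1=1 → after 1×micro: 5 ⇒ (c0=2, c1=3, c2=5)
macro 2: S0 reads c1=3 → after 2×micro: 6; S1 reads c1=3 → after 1×micro: 2; S2 reads c1=3 → after 1×micro: 4 ⇒ (c0=6, c1=2, c2=4)
macro 3: S0 reads c1=2 → after 2×micro: 4; S1 reads c1=2 → after 1×micro: 2; S2 reads c1=2 → after 1×micro: -2 ⇒ (c0=4, c1=2, c2=-2)
macro 4: S0 reads c1=2 → after 2×micro: 4; S1 reads c1=2 → after 1×micro: 2; S2 reads c1=2 → after 1×micro: -2 ⇒ (c0=4, c1=2, c2=-2)
macro 5: S0 reads c1=2 → after 2×micro: 4; S1 reads c1=2 → after 1×micro: 2; S2 reads c1=2 → after 1×micro: -2 ⇒ (c0=4, c1=2, c2=-2)
macro 6: S0 reads c1=2 → after 2×micro: 4; S1 reads c1=2 → after 1×micro: 2; S2 reads c1=2 → after 1×micro: -2 ⇒ (c0=4, c1=2, c2=-2)
macro 7: S0 reads c1=2 → after 2×micro: 4; S1 reads c1=2 → after 1×micro: 2; S2 reads c1=2 → after 1×micro: -2 ⇒ (c0=4, c1=2, c2=-2)

S0 state at macro-step 5 = 4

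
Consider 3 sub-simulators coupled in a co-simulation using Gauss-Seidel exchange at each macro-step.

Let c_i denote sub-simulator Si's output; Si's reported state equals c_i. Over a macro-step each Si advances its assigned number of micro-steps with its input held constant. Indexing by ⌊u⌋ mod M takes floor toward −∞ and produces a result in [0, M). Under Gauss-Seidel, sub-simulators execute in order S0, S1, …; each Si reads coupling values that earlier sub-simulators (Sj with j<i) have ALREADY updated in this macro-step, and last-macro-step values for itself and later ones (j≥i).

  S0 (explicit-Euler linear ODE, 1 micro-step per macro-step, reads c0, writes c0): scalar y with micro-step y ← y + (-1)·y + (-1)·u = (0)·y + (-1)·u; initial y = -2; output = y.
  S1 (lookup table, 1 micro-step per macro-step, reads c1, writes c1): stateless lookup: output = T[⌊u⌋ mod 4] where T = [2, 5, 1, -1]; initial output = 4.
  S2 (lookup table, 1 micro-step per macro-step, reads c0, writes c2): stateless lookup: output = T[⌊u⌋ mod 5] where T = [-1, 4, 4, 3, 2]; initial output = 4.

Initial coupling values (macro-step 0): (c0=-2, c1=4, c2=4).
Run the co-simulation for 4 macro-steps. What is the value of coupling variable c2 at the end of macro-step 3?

macro 1: S0 reads c0=-2 → after 1×micro: 2; S1 reads c1=4 → after 1×micro: 2; S2 reads c0=2 → after 1×micro: 4 ⇒ (c0=2, c1=2, c2=4)
macro 2: S0 reads c0=2 → after 1×micro: -2; S1 reads c1=2 → after 1×micro: 1; S2 reads c0=-2 → after 1×micro: 3 ⇒ (c0=-2, c1=1, c2=3)
macro 3: S0 reads c0=-2 → after 1×micro: 2; S1 reads c1=1 → after 1×micro: 5; S2 reads c0=2 → after 1×micro: 4 ⇒ (c0=2, c1=5, c2=4)
macro 4: S0 reads c0=2 → after 1×micro: -2; S1 reads c1=5 → after 1×micro: 5; S2 reads c0=-2 → after 1×micro: 3 ⇒ (c0=-2, c1=5, c2=3)

c2 at macro-step 3 = 4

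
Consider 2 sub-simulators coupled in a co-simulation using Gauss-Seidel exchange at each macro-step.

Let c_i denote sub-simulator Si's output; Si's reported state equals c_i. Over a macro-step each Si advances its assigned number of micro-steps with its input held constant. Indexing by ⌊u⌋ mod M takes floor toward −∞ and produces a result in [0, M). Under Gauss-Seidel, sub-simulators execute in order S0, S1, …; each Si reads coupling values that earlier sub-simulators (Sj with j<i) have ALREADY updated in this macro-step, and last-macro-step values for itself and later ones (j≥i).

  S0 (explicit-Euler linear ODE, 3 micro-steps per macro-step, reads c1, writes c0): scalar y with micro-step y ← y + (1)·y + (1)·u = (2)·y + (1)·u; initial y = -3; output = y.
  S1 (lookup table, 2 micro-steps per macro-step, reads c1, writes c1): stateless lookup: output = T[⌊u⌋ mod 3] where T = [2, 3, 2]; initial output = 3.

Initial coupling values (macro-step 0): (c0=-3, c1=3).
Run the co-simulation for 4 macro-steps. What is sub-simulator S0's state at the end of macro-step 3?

S0 state at macro-step 3 = -66

macro 1: S0 reads c1=3 → after 3×micro: -3; S1 reads c1=3 → after 2×micro: 2 ⇒ (c0=-3, c1=2)
macro 2: S0 reads c1=2 → after 3×micro: -10; S1 reads c1=2 → after 2×micro: 2 ⇒ (c0=-10, c1=2)
macro 3: S0 reads c1=2 → after 3×micro: -66; S1 reads c1=2 → after 2×micro: 2 ⇒ (c0=-66, c1=2)
macro 4: S0 reads c1=2 → after 3×micro: -514; S1 reads c1=2 → after 2×micro: 2 ⇒ (c0=-514, c1=2)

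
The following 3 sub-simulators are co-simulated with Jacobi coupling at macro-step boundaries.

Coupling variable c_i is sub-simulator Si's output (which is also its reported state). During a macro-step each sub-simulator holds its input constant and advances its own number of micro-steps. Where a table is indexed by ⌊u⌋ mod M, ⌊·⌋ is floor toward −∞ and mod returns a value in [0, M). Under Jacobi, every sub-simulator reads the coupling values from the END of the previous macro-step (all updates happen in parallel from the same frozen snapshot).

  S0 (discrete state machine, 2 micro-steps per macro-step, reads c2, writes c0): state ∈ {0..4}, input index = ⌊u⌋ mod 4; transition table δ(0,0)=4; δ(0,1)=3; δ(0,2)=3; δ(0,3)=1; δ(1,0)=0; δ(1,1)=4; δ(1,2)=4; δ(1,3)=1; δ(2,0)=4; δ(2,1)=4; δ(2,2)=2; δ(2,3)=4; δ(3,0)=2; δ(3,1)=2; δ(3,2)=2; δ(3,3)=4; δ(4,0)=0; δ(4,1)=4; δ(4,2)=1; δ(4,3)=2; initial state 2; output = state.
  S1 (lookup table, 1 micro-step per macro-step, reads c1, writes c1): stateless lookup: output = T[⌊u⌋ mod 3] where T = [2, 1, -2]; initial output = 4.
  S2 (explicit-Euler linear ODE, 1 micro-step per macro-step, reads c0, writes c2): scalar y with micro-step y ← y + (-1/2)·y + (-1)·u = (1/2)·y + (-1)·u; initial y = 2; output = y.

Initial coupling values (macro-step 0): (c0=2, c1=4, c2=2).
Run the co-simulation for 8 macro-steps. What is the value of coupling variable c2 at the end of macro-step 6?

macro 1: S0 reads c2=2 → after 2×micro: 2; S1 reads c1=4 → after 1×micro: 1; S2 reads c0=2 → after 1×micro: -1 ⇒ (c0=2, c1=1, c2=-1)
macro 2: S0 reads c2=-1 → after 2×micro: 2; S1 reads c1=1 → after 1×micro: 1; S2 reads c0=2 → after 1×micro: -5/2 ⇒ (c0=2, c1=1, c2=-5/2)
macro 3: S0 reads c2=-5/2 → after 2×micro: 4; S1 reads c1=1 → after 1×micro: 1; S2 reads c0=2 → after 1×micro: -13/4 ⇒ (c0=4, c1=1, c2=-13/4)
macro 4: S0 reads c2=-13/4 → after 2×micro: 4; S1 reads c1=1 → after 1×micro: 1; S2 reads c0=4 → after 1×micro: -45/8 ⇒ (c0=4, c1=1, c2=-45/8)
macro 5: S0 reads c2=-45/8 → after 2×micro: 4; S1 reads c1=1 → after 1×micro: 1; S2 reads c0=4 → after 1×micro: -109/16 ⇒ (c0=4, c1=1, c2=-109/16)
macro 6: S0 reads c2=-109/16 → after 2×micro: 4; S1 reads c1=1 → after 1×micro: 1; S2 reads c0=4 → after 1×micro: -237/32 ⇒ (c0=4, c1=1, c2=-237/32)
macro 7: S0 reads c2=-237/32 → after 2×micro: 4; S1 reads c1=1 → after 1×micro: 1; S2 reads c0=4 → after 1×micro: -493/64 ⇒ (c0=4, c1=1, c2=-493/64)
macro 8: S0 reads c2=-493/64 → after 2×micro: 4; S1 reads c1=1 → after 1×micro: 1; S2 reads c0=4 → after 1×micro: -1005/128 ⇒ (c0=4, c1=1, c2=-1005/128)

c2 at macro-step 6 = -237/32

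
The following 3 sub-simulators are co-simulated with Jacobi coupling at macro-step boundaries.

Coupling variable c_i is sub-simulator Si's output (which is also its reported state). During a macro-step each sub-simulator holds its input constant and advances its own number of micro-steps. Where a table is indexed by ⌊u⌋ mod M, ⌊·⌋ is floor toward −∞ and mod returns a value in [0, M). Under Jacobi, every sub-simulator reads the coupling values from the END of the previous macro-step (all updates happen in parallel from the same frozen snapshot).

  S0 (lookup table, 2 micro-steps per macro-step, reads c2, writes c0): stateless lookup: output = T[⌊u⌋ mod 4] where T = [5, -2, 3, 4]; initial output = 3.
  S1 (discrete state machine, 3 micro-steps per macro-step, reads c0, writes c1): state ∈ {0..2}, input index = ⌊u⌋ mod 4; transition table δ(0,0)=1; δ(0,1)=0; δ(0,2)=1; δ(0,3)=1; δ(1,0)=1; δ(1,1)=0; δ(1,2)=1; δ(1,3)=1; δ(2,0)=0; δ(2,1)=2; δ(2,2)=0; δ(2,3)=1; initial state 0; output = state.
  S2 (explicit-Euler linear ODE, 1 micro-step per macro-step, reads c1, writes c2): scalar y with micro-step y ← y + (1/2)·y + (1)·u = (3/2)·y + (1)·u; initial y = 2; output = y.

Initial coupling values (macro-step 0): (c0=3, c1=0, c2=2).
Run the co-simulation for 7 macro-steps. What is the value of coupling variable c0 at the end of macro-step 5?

c0 at macro-step 5 = 3

macro 1: S0 reads c2=2 → after 2×micro: 3; S1 reads c0=3 → after 3×micro: 1; S2 reads c1=0 → after 1×micro: 3 ⇒ (c0=3, c1=1, c2=3)
macro 2: S0 reads c2=3 → after 2×micro: 4; S1 reads c0=3 → after 3×micro: 1; S2 reads c1=1 → after 1×micro: 11/2 ⇒ (c0=4, c1=1, c2=11/2)
macro 3: S0 reads c2=11/2 → after 2×micro: -2; S1 reads c0=4 → after 3×micro: 1; S2 reads c1=1 → after 1×micro: 37/4 ⇒ (c0=-2, c1=1, c2=37/4)
macro 4: S0 reads c2=37/4 → after 2×micro: -2; S1 reads c0=-2 → after 3×micro: 1; S2 reads c1=1 → after 1×micro: 119/8 ⇒ (c0=-2, c1=1, c2=119/8)
macro 5: S0 reads c2=119/8 → after 2×micro: 3; S1 reads c0=-2 → after 3×micro: 1; S2 reads c1=1 → after 1×micro: 373/16 ⇒ (c0=3, c1=1, c2=373/16)
macro 6: S0 reads c2=373/16 → after 2×micro: 4; S1 reads c0=3 → after 3×micro: 1; S2 reads c1=1 → after 1×micro: 1151/32 ⇒ (c0=4, c1=1, c2=1151/32)
macro 7: S0 reads c2=1151/32 → after 2×micro: 4; S1 reads c0=4 → after 3×micro: 1; S2 reads c1=1 → after 1×micro: 3517/64 ⇒ (c0=4, c1=1, c2=3517/64)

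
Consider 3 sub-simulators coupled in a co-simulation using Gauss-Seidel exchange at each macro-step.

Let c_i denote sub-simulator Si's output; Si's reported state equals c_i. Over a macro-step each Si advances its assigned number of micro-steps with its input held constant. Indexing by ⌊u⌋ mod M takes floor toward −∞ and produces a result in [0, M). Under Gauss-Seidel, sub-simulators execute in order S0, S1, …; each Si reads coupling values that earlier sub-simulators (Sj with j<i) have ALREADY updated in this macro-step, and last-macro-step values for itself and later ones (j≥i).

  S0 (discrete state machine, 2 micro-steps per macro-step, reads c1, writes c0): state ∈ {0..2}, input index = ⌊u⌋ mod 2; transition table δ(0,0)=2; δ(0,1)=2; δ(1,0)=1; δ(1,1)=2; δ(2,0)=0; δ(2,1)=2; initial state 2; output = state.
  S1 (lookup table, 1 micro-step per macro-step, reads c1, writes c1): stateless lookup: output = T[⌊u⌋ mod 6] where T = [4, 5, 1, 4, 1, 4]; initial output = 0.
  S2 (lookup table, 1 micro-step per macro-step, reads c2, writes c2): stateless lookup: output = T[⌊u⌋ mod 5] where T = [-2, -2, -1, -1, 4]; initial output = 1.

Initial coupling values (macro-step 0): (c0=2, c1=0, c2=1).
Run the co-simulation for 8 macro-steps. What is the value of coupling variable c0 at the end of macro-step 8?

c0 at macro-step 8 = 2

macro 1: S0 reads c1=0 → after 2×micro: 2; S1 reads c1=0 → after 1×micro: 4; S2 reads c2=1 → after 1×micro: -2 ⇒ (c0=2, c1=4, c2=-2)
macro 2: S0 reads c1=4 → after 2×micro: 2; S1 reads c1=4 → after 1×micro: 1; S2 reads c2=-2 → after 1×micro: -1 ⇒ (c0=2, c1=1, c2=-1)
macro 3: S0 reads c1=1 → after 2×micro: 2; S1 reads c1=1 → after 1×micro: 5; S2 reads c2=-1 → after 1×micro: 4 ⇒ (c0=2, c1=5, c2=4)
macro 4: S0 reads c1=5 → after 2×micro: 2; S1 reads c1=5 → after 1×micro: 4; S2 reads c2=4 → after 1×micro: 4 ⇒ (c0=2, c1=4, c2=4)
macro 5: S0 reads c1=4 → after 2×micro: 2; S1 reads c1=4 → after 1×micro: 1; S2 reads c2=4 → after 1×micro: 4 ⇒ (c0=2, c1=1, c2=4)
macro 6: S0 reads c1=1 → after 2×micro: 2; S1 reads c1=1 → after 1×micro: 5; S2 reads c2=4 → after 1×micro: 4 ⇒ (c0=2, c1=5, c2=4)
macro 7: S0 reads c1=5 → after 2×micro: 2; S1 reads c1=5 → after 1×micro: 4; S2 reads c2=4 → after 1×micro: 4 ⇒ (c0=2, c1=4, c2=4)
macro 8: S0 reads c1=4 → after 2×micro: 2; S1 reads c1=4 → after 1×micro: 1; S2 reads c2=4 → after 1×micro: 4 ⇒ (c0=2, c1=1, c2=4)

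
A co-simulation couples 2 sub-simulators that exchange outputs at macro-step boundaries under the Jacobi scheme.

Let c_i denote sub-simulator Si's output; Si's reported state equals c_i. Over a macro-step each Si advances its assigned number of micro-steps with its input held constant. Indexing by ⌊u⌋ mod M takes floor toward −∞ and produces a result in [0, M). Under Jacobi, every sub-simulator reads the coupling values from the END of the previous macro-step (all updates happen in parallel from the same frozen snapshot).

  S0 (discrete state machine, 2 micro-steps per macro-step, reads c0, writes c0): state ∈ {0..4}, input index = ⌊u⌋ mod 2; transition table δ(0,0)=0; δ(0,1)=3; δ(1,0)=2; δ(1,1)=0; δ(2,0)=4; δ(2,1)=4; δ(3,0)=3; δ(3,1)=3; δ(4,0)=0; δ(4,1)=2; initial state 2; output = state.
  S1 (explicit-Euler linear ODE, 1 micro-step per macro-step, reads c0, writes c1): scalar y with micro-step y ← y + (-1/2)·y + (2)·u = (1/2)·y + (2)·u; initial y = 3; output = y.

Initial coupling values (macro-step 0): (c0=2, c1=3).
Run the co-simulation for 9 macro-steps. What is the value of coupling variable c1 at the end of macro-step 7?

macro 1: S0 reads c0=2 → after 2×micro: 0; S1 reads c0=2 → after 1×micro: 11/2 ⇒ (c0=0, c1=11/2)
macro 2: S0 reads c0=0 → after 2×micro: 0; S1 reads c0=0 → after 1×micro: 11/4 ⇒ (c0=0, c1=11/4)
macro 3: S0 reads c0=0 → after 2×micro: 0; S1 reads c0=0 → after 1×micro: 11/8 ⇒ (c0=0, c1=11/8)
macro 4: S0 reads c0=0 → after 2×micro: 0; S1 reads c0=0 → after 1×micro: 11/16 ⇒ (c0=0, c1=11/16)
macro 5: S0 reads c0=0 → after 2×micro: 0; S1 reads c0=0 → after 1×micro: 11/32 ⇒ (c0=0, c1=11/32)
macro 6: S0 reads c0=0 → after 2×micro: 0; S1 reads c0=0 → after 1×micro: 11/64 ⇒ (c0=0, c1=11/64)
macro 7: S0 reads c0=0 → after 2×micro: 0; S1 reads c0=0 → after 1×micro: 11/128 ⇒ (c0=0, c1=11/128)
macro 8: S0 reads c0=0 → after 2×micro: 0; S1 reads c0=0 → after 1×micro: 11/256 ⇒ (c0=0, c1=11/256)
macro 9: S0 reads c0=0 → after 2×micro: 0; S1 reads c0=0 → after 1×micro: 11/512 ⇒ (c0=0, c1=11/512)

c1 at macro-step 7 = 11/128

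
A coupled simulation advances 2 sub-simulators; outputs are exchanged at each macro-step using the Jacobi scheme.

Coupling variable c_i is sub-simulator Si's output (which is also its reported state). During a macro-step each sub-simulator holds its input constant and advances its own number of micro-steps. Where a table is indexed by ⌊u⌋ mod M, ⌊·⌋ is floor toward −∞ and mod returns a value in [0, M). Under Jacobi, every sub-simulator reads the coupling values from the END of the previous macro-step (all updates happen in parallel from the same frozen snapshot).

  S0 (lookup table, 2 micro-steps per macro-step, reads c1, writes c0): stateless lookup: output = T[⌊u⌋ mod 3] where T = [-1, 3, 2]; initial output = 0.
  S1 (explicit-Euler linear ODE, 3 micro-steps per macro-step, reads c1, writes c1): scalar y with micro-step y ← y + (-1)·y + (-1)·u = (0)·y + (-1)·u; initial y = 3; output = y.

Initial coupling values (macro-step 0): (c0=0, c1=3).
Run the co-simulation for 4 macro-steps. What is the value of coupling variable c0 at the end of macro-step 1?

macro 1: S0 reads c1=3 → after 2×micro: -1; S1 reads c1=3 → after 3×micro: -3 ⇒ (c0=-1, c1=-3)
macro 2: S0 reads c1=-3 → after 2×micro: -1; S1 reads c1=-3 → after 3×micro: 3 ⇒ (c0=-1, c1=3)
macro 3: S0 reads c1=3 → after 2×micro: -1; S1 reads c1=3 → after 3×micro: -3 ⇒ (c0=-1, c1=-3)
macro 4: S0 reads c1=-3 → after 2×micro: -1; S1 reads c1=-3 → after 3×micro: 3 ⇒ (c0=-1, c1=3)

c0 at macro-step 1 = -1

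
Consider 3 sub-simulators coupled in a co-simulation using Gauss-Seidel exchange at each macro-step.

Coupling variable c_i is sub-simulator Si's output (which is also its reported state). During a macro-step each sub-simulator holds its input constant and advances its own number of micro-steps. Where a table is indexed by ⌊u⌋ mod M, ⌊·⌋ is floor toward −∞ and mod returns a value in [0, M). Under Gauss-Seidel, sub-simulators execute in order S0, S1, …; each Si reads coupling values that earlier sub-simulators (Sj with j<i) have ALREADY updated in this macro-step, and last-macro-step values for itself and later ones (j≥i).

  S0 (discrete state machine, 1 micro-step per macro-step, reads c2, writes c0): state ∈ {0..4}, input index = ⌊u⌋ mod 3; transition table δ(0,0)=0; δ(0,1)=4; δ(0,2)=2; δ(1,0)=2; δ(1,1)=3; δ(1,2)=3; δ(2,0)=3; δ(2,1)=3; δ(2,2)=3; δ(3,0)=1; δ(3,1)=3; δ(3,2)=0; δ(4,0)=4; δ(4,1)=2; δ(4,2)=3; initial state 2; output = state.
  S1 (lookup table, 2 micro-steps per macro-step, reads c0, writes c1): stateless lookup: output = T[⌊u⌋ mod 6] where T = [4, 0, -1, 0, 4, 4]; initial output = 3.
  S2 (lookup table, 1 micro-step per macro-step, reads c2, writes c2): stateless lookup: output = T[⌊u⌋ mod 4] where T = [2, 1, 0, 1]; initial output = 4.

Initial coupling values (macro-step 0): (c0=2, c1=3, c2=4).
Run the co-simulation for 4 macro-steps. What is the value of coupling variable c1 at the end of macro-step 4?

macro 1: S0 reads c2=4 → after 1×micro: 3; S1 reads c0=3 → after 2×micro: 0; S2 reads c2=4 → after 1×micro: 2 ⇒ (c0=3, c1=0, c2=2)
macro 2: S0 reads c2=2 → after 1×micro: 0; S1 reads c0=0 → after 2×micro: 4; S2 reads c2=2 → after 1×micro: 0 ⇒ (c0=0, c1=4, c2=0)
macro 3: S0 reads c2=0 → after 1×micro: 0; S1 reads c0=0 → after 2×micro: 4; S2 reads c2=0 → after 1×micro: 2 ⇒ (c0=0, c1=4, c2=2)
macro 4: S0 reads c2=2 → after 1×micro: 2; S1 reads c0=2 → after 2×micro: -1; S2 reads c2=2 → after 1×micro: 0 ⇒ (c0=2, c1=-1, c2=0)

c1 at macro-step 4 = -1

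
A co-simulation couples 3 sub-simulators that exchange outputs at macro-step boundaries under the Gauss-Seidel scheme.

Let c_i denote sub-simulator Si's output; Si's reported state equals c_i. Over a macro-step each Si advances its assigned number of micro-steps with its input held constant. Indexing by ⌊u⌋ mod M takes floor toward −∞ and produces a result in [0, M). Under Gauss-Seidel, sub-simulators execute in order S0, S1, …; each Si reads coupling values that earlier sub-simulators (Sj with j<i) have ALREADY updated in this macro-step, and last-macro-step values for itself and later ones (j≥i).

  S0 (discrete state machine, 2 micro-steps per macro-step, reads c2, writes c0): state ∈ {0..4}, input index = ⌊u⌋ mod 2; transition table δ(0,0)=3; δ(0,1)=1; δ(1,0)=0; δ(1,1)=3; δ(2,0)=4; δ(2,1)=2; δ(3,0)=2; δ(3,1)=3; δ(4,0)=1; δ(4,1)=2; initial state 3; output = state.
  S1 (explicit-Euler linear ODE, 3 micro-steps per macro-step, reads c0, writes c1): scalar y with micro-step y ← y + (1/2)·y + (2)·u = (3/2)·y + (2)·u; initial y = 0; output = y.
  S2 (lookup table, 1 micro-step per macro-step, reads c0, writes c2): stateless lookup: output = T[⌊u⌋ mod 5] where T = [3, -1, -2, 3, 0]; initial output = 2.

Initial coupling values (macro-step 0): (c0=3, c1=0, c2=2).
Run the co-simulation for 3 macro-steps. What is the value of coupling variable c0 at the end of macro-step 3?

c0 at macro-step 3 = 3

macro 1: S0 reads c2=2 → after 2×micro: 4; S1 reads c0=4 → after 3×micro: 38; S2 reads c0=4 → after 1×micro: 0 ⇒ (c0=4, c1=38, c2=0)
macro 2: S0 reads c2=0 → after 2×micro: 0; S1 reads c0=0 → after 3×micro: 513/4; S2 reads c0=0 → after 1×micro: 3 ⇒ (c0=0, c1=513/4, c2=3)
macro 3: S0 reads c2=3 → after 2×micro: 3; S1 reads c0=3 → after 3×micro: 14763/32; S2 reads c0=3 → after 1×micro: 3 ⇒ (c0=3, c1=14763/32, c2=3)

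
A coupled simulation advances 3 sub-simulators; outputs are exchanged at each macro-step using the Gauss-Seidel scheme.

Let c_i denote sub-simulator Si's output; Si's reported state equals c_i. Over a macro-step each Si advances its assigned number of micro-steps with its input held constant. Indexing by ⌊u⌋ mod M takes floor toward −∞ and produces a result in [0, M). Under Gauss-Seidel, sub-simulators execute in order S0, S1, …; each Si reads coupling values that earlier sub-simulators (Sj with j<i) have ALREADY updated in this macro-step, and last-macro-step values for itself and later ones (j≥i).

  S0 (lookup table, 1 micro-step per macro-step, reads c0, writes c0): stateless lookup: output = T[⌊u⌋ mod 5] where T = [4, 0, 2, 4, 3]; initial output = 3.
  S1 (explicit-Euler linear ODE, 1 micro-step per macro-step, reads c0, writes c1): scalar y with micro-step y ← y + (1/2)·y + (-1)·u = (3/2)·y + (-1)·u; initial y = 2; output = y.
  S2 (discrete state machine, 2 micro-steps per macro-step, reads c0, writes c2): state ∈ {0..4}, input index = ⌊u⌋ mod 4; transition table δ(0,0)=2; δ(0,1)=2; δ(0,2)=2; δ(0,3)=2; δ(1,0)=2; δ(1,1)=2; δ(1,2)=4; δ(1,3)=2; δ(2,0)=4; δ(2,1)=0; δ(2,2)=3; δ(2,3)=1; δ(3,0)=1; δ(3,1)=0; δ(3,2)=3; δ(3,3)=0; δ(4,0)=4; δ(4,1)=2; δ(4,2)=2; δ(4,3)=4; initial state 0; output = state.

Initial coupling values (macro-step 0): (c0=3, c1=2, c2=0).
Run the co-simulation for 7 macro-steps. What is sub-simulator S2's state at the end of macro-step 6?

S2 state at macro-step 6 = 4

macro 1: S0 reads c0=3 → after 1×micro: 4; S1 reads c0=4 → after 1×micro: -1; S2 reads c0=4 → after 2×micro: 4 ⇒ (c0=4, c1=-1, c2=4)
macro 2: S0 reads c0=4 → after 1×micro: 3; S1 reads c0=3 → after 1×micro: -9/2; S2 reads c0=3 → after 2×micro: 4 ⇒ (c0=3, c1=-9/2, c2=4)
macro 3: S0 reads c0=3 → after 1×micro: 4; S1 reads c0=4 → after 1×micro: -43/4; S2 reads c0=4 → after 2×micro: 4 ⇒ (c0=4, c1=-43/4, c2=4)
macro 4: S0 reads c0=4 → after 1×micro: 3; S1 reads c0=3 → after 1×micro: -153/8; S2 reads c0=3 → after 2×micro: 4 ⇒ (c0=3, c1=-153/8, c2=4)
macro 5: S0 reads c0=3 → after 1×micro: 4; S1 reads c0=4 → after 1×micro: -523/16; S2 reads c0=4 → after 2×micro: 4 ⇒ (c0=4, c1=-523/16, c2=4)
macro 6: S0 reads c0=4 → after 1×micro: 3; S1 reads c0=3 → after 1×micro: -1665/32; S2 reads c0=3 → after 2×micro: 4 ⇒ (c0=3, c1=-1665/32, c2=4)
macro 7: S0 reads c0=3 → after 1×micro: 4; S1 reads c0=4 → after 1×micro: -5251/64; S2 reads c0=4 → after 2×micro: 4 ⇒ (c0=4, c1=-5251/64, c2=4)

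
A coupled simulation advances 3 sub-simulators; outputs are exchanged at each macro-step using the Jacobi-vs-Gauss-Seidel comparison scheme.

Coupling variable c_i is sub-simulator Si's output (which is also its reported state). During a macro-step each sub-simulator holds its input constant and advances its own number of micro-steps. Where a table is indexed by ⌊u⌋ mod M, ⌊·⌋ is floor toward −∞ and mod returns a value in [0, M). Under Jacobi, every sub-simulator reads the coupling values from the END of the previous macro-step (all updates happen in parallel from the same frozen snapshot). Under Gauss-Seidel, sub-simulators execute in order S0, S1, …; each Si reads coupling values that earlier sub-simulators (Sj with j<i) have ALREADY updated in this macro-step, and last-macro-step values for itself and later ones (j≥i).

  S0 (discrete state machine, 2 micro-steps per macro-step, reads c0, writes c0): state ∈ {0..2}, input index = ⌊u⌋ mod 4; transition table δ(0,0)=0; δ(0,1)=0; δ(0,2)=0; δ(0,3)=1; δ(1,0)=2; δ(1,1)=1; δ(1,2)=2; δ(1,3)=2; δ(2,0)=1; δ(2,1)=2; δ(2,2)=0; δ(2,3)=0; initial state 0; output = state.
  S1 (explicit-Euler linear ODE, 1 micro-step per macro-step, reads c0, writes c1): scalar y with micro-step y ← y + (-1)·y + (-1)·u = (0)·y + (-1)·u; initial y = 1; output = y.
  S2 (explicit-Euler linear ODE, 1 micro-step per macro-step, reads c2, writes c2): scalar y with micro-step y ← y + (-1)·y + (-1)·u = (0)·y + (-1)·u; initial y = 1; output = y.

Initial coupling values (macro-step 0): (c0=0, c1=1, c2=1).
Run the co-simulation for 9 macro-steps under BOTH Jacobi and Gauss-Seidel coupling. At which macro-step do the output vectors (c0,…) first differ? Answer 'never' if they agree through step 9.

[Jacobi] macro 1: S0 reads c0=0 → after 2×micro: 0; S1 reads c0=0 → after 1×micro: 0; S2 reads c2=1 → after 1×micro: -1 ⇒ (c0=0, c1=0, c2=-1)
[Jacobi] macro 2: S0 reads c0=0 → after 2×micro: 0; S1 reads c0=0 → after 1×micro: 0; S2 reads c2=-1 → after 1×micro: 1 ⇒ (c0=0, c1=0, c2=1)
[Jacobi] macro 3: S0 reads c0=0 → after 2×micro: 0; S1 reads c0=0 → after 1×micro: 0; S2 reads c2=1 → after 1×micro: -1 ⇒ (c0=0, c1=0, c2=-1)
[Jacobi] macro 4: S0 reads c0=0 → after 2×micro: 0; S1 reads c0=0 → after 1×micro: 0; S2 reads c2=-1 → after 1×micro: 1 ⇒ (c0=0, c1=0, c2=1)
[Jacobi] macro 5: S0 reads c0=0 → after 2×micro: 0; S1 reads c0=0 → after 1×micro: 0; S2 reads c2=1 → after 1×micro: -1 ⇒ (c0=0, c1=0, c2=-1)
[Jacobi] macro 6: S0 reads c0=0 → after 2×micro: 0; S1 reads c0=0 → after 1×micro: 0; S2 reads c2=-1 → after 1×micro: 1 ⇒ (c0=0, c1=0, c2=1)
[Jacobi] macro 7: S0 reads c0=0 → after 2×micro: 0; S1 reads c0=0 → after 1×micro: 0; S2 reads c2=1 → after 1×micro: -1 ⇒ (c0=0, c1=0, c2=-1)
[Jacobi] macro 8: S0 reads c0=0 → after 2×micro: 0; S1 reads c0=0 → after 1×micro: 0; S2 reads c2=-1 → after 1×micro: 1 ⇒ (c0=0, c1=0, c2=1)
[Jacobi] macro 9: S0 reads c0=0 → after 2×micro: 0; S1 reads c0=0 → after 1×micro: 0; S2 reads c2=1 → after 1×micro: -1 ⇒ (c0=0, c1=0, c2=-1)
[Gauss-Seidel] macro 1: S0 reads c0=0 → after 2×micro: 0; S1 reads c0=0 → after 1×micro: 0; S2 reads c2=1 → after 1×micro: -1 ⇒ (c0=0, c1=0, c2=-1)
[Gauss-Seidel] macro 2: S0 reads c0=0 → after 2×micro: 0; S1 reads c0=0 → after 1×micro: 0; S2 reads c2=-1 → after 1×micro: 1 ⇒ (c0=0, c1=0, c2=1)
[Gauss-Seidel] macro 3: S0 reads c0=0 → after 2×micro: 0; S1 reads c0=0 → after 1×micro: 0; S2 reads c2=1 → after 1×micro: -1 ⇒ (c0=0, c1=0, c2=-1)
[Gauss-Seidel] macro 4: S0 reads c0=0 → after 2×micro: 0; S1 reads c0=0 → after 1×micro: 0; S2 reads c2=-1 → after 1×micro: 1 ⇒ (c0=0, c1=0, c2=1)
[Gauss-Seidel] macro 5: S0 reads c0=0 → after 2×micro: 0; S1 reads c0=0 → after 1×micro: 0; S2 reads c2=1 → after 1×micro: -1 ⇒ (c0=0, c1=0, c2=-1)
[Gauss-Seidel] macro 6: S0 reads c0=0 → after 2×micro: 0; S1 reads c0=0 → after 1×micro: 0; S2 reads c2=-1 → after 1×micro: 1 ⇒ (c0=0, c1=0, c2=1)
[Gauss-Seidel] macro 7: S0 reads c0=0 → after 2×micro: 0; S1 reads c0=0 → after 1×micro: 0; S2 reads c2=1 → after 1×micro: -1 ⇒ (c0=0, c1=0, c2=-1)
[Gauss-Seidel] macro 8: S0 reads c0=0 → after 2×micro: 0; S1 reads c0=0 → after 1×micro: 0; S2 reads c2=-1 → after 1×micro: 1 ⇒ (c0=0, c1=0, c2=1)
[Gauss-Seidel] macro 9: S0 reads c0=0 → after 2×micro: 0; S1 reads c0=0 → after 1×micro: 0; S2 reads c2=1 → after 1×micro: -1 ⇒ (c0=0, c1=0, c2=-1)

first divergence at macro-step: never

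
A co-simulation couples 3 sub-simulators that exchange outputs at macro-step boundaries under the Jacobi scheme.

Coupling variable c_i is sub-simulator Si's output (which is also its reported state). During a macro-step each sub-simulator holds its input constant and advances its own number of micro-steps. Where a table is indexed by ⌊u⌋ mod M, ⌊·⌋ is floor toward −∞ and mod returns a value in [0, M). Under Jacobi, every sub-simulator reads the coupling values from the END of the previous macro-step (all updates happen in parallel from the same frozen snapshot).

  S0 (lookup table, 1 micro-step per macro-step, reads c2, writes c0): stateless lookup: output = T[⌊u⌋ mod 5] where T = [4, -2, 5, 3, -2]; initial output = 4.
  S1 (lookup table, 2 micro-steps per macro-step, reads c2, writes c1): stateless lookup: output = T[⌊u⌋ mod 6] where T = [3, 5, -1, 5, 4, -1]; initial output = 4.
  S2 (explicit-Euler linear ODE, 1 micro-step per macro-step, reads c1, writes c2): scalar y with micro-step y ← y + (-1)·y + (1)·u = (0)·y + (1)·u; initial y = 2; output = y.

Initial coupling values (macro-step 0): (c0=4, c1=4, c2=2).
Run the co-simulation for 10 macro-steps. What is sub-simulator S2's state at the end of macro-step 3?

S2 state at macro-step 3 = 4

macro 1: S0 reads c2=2 → after 1×micro: 5; S1 reads c2=2 → after 2×micro: -1; S2 reads c1=4 → after 1×micro: 4 ⇒ (c0=5, c1=-1, c2=4)
macro 2: S0 reads c2=4 → after 1×micro: -2; S1 reads c2=4 → after 2×micro: 4; S2 reads c1=-1 → after 1×micro: -1 ⇒ (c0=-2, c1=4, c2=-1)
macro 3: S0 reads c2=-1 → after 1×micro: -2; S1 reads c2=-1 → after 2×micro: -1; S2 reads c1=4 → after 1×micro: 4 ⇒ (c0=-2, c1=-1, c2=4)
macro 4: S0 reads c2=4 → after 1×micro: -2; S1 reads c2=4 → after 2×micro: 4; S2 reads c1=-1 → after 1×micro: -1 ⇒ (c0=-2, c1=4, c2=-1)
macro 5: S0 reads c2=-1 → after 1×micro: -2; S1 reads c2=-1 → after 2×micro: -1; S2 reads c1=4 → after 1×micro: 4 ⇒ (c0=-2, c1=-1, c2=4)
macro 6: S0 reads c2=4 → after 1×micro: -2; S1 reads c2=4 → after 2×micro: 4; S2 reads c1=-1 → after 1×micro: -1 ⇒ (c0=-2, c1=4, c2=-1)
macro 7: S0 reads c2=-1 → after 1×micro: -2; S1 reads c2=-1 → after 2×micro: -1; S2 reads c1=4 → after 1×micro: 4 ⇒ (c0=-2, c1=-1, c2=4)
macro 8: S0 reads c2=4 → after 1×micro: -2; S1 reads c2=4 → after 2×micro: 4; S2 reads c1=-1 → after 1×micro: -1 ⇒ (c0=-2, c1=4, c2=-1)
macro 9: S0 reads c2=-1 → after 1×micro: -2; S1 reads c2=-1 → after 2×micro: -1; S2 reads c1=4 → after 1×micro: 4 ⇒ (c0=-2, c1=-1, c2=4)
macro 10: S0 reads c2=4 → after 1×micro: -2; S1 reads c2=4 → after 2×micro: 4; S2 reads c1=-1 → after 1×micro: -1 ⇒ (c0=-2, c1=4, c2=-1)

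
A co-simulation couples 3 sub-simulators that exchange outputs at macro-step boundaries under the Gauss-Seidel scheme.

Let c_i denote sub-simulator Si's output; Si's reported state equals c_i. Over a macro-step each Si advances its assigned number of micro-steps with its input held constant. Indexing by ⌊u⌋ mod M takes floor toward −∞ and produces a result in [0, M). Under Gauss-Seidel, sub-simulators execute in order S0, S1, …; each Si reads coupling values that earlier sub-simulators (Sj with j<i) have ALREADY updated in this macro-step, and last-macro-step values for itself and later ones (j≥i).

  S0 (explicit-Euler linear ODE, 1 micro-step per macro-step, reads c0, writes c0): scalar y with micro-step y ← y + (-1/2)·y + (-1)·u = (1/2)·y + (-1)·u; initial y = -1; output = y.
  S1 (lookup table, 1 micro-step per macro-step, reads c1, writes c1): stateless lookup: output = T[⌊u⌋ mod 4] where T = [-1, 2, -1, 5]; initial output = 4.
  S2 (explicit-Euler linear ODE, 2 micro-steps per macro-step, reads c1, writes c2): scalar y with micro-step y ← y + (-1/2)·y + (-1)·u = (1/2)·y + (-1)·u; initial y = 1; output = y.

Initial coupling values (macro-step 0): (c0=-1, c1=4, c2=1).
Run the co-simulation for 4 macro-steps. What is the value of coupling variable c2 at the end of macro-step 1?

macro 1: S0 reads c0=-1 → after 1×micro: 1/2; S1 reads c1=4 → after 1×micro: -1; S2 reads c1=-1 → after 2×micro: 7/4 ⇒ (c0=1/2, c1=-1, c2=7/4)
macro 2: S0 reads c0=1/2 → after 1×micro: -1/4; S1 reads c1=-1 → after 1×micro: 5; S2 reads c1=5 → after 2×micro: -113/16 ⇒ (c0=-1/4, c1=5, c2=-113/16)
macro 3: S0 reads c0=-1/4 → after 1×micro: 1/8; S1 reads c1=5 → after 1×micro: 2; S2 reads c1=2 → after 2×micro: -305/64 ⇒ (c0=1/8, c1=2, c2=-305/64)
macro 4: S0 reads c0=1/8 → after 1×micro: -1/16; S1 reads c1=2 → after 1×micro: -1; S2 reads c1=-1 → after 2×micro: 79/256 ⇒ (c0=-1/16, c1=-1, c2=79/256)

c2 at macro-step 1 = 7/4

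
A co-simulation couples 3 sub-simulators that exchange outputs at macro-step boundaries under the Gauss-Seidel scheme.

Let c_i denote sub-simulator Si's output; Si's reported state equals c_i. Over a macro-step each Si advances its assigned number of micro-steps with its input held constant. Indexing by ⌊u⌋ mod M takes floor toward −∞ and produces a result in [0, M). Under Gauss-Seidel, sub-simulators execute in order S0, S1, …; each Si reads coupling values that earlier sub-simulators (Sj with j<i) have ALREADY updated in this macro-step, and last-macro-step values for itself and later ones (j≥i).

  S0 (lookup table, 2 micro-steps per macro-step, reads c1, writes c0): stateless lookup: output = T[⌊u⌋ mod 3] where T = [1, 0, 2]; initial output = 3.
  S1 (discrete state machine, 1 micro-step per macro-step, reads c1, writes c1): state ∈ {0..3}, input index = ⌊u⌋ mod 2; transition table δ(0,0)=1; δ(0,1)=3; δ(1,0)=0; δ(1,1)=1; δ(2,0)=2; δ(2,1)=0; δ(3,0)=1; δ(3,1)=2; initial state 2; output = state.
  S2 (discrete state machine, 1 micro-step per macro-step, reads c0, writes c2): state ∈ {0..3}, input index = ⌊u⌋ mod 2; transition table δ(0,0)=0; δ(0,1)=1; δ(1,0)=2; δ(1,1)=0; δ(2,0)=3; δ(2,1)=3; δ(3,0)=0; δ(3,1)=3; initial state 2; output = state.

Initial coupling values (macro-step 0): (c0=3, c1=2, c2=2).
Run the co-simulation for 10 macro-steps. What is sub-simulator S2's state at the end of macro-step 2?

macro 1: S0 reads c1=2 → after 2×micro: 2; S1 reads c1=2 → after 1×micro: 2; S2 reads c0=2 → after 1×micro: 3 ⇒ (c0=2, c1=2, c2=3)
macro 2: S0 reads c1=2 → after 2×micro: 2; S1 reads c1=2 → after 1×micro: 2; S2 reads c0=2 → after 1×micro: 0 ⇒ (c0=2, c1=2, c2=0)
macro 3: S0 reads c1=2 → after 2×micro: 2; S1 reads c1=2 → after 1×micro: 2; S2 reads c0=2 → after 1×micro: 0 ⇒ (c0=2, c1=2, c2=0)
macro 4: S0 reads c1=2 → after 2×micro: 2; S1 reads c1=2 → after 1×micro: 2; S2 reads c0=2 → after 1×micro: 0 ⇒ (c0=2, c1=2, c2=0)
macro 5: S0 reads c1=2 → after 2×micro: 2; S1 reads c1=2 → after 1×micro: 2; S2 reads c0=2 → after 1×micro: 0 ⇒ (c0=2, c1=2, c2=0)
macro 6: S0 reads c1=2 → after 2×micro: 2; S1 reads c1=2 → after 1×micro: 2; S2 reads c0=2 → after 1×micro: 0 ⇒ (c0=2, c1=2, c2=0)
macro 7: S0 reads c1=2 → after 2×micro: 2; S1 reads c1=2 → after 1×micro: 2; S2 reads c0=2 → after 1×micro: 0 ⇒ (c0=2, c1=2, c2=0)
macro 8: S0 reads c1=2 → after 2×micro: 2; S1 reads c1=2 → after 1×micro: 2; S2 reads c0=2 → after 1×micro: 0 ⇒ (c0=2, c1=2, c2=0)
macro 9: S0 reads c1=2 → after 2×micro: 2; S1 reads c1=2 → after 1×micro: 2; S2 reads c0=2 → after 1×micro: 0 ⇒ (c0=2, c1=2, c2=0)
macro 10: S0 reads c1=2 → after 2×micro: 2; S1 reads c1=2 → after 1×micro: 2; S2 reads c0=2 → after 1×micro: 0 ⇒ (c0=2, c1=2, c2=0)

S2 state at macro-step 2 = 0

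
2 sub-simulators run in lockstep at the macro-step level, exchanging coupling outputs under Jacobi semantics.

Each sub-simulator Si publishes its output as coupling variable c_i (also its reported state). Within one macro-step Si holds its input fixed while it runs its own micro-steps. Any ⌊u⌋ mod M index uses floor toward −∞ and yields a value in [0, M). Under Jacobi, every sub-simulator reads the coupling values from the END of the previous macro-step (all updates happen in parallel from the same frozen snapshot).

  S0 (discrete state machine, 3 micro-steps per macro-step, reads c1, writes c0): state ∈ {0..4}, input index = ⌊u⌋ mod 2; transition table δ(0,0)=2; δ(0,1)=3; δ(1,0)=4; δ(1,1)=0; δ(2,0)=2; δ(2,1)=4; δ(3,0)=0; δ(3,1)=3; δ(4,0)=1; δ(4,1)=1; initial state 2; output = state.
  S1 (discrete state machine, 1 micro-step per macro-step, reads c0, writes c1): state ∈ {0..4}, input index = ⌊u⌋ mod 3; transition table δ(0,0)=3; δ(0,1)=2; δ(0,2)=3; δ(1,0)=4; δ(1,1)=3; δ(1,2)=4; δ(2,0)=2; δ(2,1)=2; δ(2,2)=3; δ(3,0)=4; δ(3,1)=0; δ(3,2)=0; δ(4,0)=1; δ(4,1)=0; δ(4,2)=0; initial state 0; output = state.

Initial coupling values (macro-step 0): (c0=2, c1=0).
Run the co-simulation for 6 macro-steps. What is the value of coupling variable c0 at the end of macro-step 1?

c0 at macro-step 1 = 2

macro 1: S0 reads c1=0 → after 3×micro: 2; S1 reads c0=2 → after 1×micro: 3 ⇒ (c0=2, c1=3)
macro 2: S0 reads c1=3 → after 3×micro: 0; S1 reads c0=2 → after 1×micro: 0 ⇒ (c0=0, c1=0)
macro 3: S0 reads c1=0 → after 3×micro: 2; S1 reads c0=0 → after 1×micro: 3 ⇒ (c0=2, c1=3)
macro 4: S0 reads c1=3 → after 3×micro: 0; S1 reads c0=2 → after 1×micro: 0 ⇒ (c0=0, c1=0)
macro 5: S0 reads c1=0 → after 3×micro: 2; S1 reads c0=0 → after 1×micro: 3 ⇒ (c0=2, c1=3)
macro 6: S0 reads c1=3 → after 3×micro: 0; S1 reads c0=2 → after 1×micro: 0 ⇒ (c0=0, c1=0)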